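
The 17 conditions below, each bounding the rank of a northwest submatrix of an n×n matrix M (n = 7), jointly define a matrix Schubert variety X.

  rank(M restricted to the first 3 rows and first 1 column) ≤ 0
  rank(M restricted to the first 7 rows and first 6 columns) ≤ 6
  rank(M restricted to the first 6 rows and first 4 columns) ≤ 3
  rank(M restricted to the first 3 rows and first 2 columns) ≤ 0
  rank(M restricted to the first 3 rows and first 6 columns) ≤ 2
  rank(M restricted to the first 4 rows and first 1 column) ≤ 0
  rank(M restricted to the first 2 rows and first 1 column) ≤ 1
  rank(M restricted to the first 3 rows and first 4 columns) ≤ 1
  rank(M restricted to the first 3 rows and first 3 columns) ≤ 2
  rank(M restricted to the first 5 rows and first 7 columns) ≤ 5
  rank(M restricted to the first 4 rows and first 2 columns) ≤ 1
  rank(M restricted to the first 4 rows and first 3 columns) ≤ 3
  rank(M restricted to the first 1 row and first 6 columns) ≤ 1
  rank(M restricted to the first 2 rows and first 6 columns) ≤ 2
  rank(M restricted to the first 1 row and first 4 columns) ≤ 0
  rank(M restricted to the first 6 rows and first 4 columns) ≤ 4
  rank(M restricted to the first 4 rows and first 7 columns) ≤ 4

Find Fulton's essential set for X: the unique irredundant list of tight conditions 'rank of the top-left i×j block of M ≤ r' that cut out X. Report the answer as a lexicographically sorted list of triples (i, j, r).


Recovering R(i,j) via the rank-extension bound from the 17 conditions:

  R[1]: 0, 0, 0, 0, 1, 1, 1
  R[2]: 0, 0, 1, 1, 2, 2, 2
  R[3]: 0, 0, 1, 1, 2, 2, 3
  R[4]: 0, 1, 2, 2, 3, 3, 4
  R[5]: 1, 2, 3, 3, 4, 4, 5
  R[6]: 1, 2, 3, 3, 4, 5, 6
  R[7]: 1, 2, 3, 4, 5, 6, 7

so w = (5, 3, 7, 2, 1, 6, 4).

D(w) has 12 cells with 6 SE-corners; essential set:

[(1, 4, 0), (3, 2, 0), (3, 4, 1), (3, 6, 2), (4, 1, 0), (6, 4, 3)]


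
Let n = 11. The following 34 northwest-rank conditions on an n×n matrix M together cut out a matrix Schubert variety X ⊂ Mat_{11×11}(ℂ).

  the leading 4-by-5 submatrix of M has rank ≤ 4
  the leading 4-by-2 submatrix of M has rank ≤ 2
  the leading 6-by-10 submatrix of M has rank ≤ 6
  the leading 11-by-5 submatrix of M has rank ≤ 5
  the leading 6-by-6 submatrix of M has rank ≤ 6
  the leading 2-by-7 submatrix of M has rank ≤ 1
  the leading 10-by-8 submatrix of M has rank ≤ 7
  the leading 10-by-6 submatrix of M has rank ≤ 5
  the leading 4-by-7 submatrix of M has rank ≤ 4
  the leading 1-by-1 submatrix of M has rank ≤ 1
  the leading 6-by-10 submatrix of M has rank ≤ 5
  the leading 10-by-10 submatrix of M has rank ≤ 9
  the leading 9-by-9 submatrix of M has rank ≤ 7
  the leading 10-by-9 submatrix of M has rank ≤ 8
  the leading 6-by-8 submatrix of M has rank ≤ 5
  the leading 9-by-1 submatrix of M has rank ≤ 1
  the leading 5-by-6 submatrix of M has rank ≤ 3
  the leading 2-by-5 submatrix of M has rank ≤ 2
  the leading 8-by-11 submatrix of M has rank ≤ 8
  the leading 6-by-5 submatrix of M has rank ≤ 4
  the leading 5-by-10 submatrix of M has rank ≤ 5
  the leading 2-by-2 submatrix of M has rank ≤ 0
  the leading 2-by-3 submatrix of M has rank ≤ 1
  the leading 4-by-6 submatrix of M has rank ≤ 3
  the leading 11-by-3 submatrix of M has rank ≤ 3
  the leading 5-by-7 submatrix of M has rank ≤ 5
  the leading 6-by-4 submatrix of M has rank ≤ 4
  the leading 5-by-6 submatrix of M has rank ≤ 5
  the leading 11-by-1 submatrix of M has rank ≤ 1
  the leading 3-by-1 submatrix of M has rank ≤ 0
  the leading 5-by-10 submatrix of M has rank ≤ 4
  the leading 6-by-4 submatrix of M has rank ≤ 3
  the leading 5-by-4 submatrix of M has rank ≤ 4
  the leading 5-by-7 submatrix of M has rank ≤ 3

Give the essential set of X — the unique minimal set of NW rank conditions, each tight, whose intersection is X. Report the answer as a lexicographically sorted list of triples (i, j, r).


Computing R[i][j] = min implied NW-rank bound (n=11, 34 conditions):

  i=1: 0, 0, 1, 1, 1, 1, 1, 1, 1, 1, 1
  i=2: 0, 0, 1, 1, 1, 1, 1, 2, 2, 2, 2
  i=3: 0, 1, 2, 2, 2, 2, 2, 3, 3, 3, 3
  i=4: 1, 2, 3, 3, 3, 3, 3, 4, 4, 4, 4
  i=5: 1, 2, 3, 3, 3, 3, 3, 4, 4, 4, 5
  i=6: 1, 2, 3, 3, 4, 4, 4, 5, 5, 5, 6
  i=7: 1, 2, 3, 4, 5, 5, 5, 6, 6, 6, 7
  i=8: 1, 2, 3, 4, 5, 5, 6, 7, 7, 7, 8
  i=9: 1, 2, 3, 4, 5, 5, 6, 7, 7, 8, 9
  i=10: 1, 2, 3, 4, 5, 5, 6, 7, 8, 9, 10
  i=11: 1, 2, 3, 4, 5, 6, 7, 8, 9, 10, 11

so w = (3, 8, 2, 1, 11, 5, 4, 7, 10, 9, 6).

|D(w)|=20, |Ess(w)|=8:

[(2, 2, 0), (2, 7, 1), (3, 1, 0), (5, 7, 3), (5, 10, 4), (6, 4, 3), (9, 9, 7), (10, 6, 5)]


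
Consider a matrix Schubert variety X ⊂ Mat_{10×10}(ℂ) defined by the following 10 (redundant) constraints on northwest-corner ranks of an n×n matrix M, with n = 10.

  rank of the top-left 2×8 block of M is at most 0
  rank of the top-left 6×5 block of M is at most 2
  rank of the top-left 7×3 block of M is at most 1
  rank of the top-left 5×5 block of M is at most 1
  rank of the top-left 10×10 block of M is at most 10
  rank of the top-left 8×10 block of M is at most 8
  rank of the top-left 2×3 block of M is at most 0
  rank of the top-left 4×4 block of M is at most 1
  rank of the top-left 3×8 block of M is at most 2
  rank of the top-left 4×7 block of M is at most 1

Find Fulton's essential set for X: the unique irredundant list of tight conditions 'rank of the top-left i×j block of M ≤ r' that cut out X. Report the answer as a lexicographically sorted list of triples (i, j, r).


Propagating the 10 rank bounds to every northwest block:

  R[1]: 0  0  0  0  0  0  0  0  1  1
  R[2]: 0  0  0  0  0  0  0  0  1  2
  R[3]: 1  1  1  1  1  1  1  1  2  3
  R[4]: 1  1  1  1  1  1  1  2  3  4
  R[5]: 1  1  1  1  1  2  2  3  4  5
  R[6]: 1  1  1  2  2  3  3  4  5  6
  R[7]: 1  1  1  2  3  4  4  5  6  7
  R[8]: 1  2  2  3  4  5  5  6  7  8
  R[9]: 1  2  3  4  5  6  6  7  8  9
  R[10]: 1  2  3  4  5  6  7  8  9  10

hence w(1..10) = (9, 10, 1, 8, 6, 4, 5, 2, 3, 7).

4 SE-corners of the 30-cell Rothe diagram give Ess(w):

[(2, 8, 0), (4, 7, 1), (5, 5, 1), (7, 3, 1)]


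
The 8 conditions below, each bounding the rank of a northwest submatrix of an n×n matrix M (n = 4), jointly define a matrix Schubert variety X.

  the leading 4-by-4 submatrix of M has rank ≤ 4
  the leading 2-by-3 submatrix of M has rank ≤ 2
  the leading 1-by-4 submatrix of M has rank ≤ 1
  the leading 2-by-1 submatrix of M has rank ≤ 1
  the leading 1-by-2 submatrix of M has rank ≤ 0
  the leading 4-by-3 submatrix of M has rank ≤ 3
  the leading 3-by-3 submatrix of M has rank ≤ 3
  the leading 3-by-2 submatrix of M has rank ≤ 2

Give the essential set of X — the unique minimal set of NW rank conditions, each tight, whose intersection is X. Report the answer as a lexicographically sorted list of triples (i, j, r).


Rank table r_w(4×4) implied by the 8 constraints:

  i=1: 0  0  1  1
  i=2: 1  1  2  2
  i=3: 1  2  3  3
  i=4: 1  2  3  4

the unique w with this rank table is (3, 1, 2, 4).

Fulton essential set (1 of the 2 Rothe cells):

[(1, 2, 0)]


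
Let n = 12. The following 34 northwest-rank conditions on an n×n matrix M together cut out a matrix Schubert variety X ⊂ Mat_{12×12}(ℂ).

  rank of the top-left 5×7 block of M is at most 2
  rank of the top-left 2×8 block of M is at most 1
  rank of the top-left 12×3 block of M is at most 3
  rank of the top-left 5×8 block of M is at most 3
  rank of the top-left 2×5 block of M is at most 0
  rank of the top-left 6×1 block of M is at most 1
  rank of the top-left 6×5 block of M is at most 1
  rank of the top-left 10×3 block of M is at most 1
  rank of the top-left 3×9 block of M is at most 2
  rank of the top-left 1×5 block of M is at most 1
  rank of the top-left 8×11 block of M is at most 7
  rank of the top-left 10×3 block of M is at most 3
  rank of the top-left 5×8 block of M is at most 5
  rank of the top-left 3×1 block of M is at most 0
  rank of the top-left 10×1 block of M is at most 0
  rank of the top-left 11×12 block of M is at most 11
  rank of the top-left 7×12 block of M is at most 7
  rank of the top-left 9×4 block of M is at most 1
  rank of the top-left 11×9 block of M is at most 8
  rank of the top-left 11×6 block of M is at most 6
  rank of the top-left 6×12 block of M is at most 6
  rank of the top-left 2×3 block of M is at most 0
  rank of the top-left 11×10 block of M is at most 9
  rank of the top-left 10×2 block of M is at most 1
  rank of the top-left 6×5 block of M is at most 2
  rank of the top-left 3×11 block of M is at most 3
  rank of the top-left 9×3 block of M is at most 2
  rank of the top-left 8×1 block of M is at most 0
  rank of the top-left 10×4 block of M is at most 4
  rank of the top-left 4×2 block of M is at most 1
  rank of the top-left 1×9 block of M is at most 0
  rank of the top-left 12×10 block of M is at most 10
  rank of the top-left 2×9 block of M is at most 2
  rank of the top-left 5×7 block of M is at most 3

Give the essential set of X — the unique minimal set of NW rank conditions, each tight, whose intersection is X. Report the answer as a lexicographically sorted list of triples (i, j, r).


Propagating the 34 rank bounds to every northwest block:

  0 0 0 0 0 0 0 0 0 1 1 1
  0 0 0 0 0 1 1 1 1 2 2 2
  0 1 1 1 1 2 2 2 2 3 3 3
  0 1 1 1 1 2 2 3 3 4 4 4
  0 1 1 1 1 2 2 3 4 5 5 5
  0 1 1 1 1 2 3 4 5 6 6 6
  0 1 1 1 2 3 4 5 6 7 7 7
  0 1 1 1 2 3 4 5 6 7 7 8
  0 1 1 1 2 3 4 5 6 7 8 9
  0 1 1 2 3 4 5 6 7 8 9 10
  1 2 2 3 4 5 6 7 8 9 10 11
  1 2 3 4 5 6 7 8 9 10 11 12

hence w(1..12) = (10, 6, 2, 8, 9, 7, 5, 12, 11, 4, 1, 3).

|D(w)|=41, |Ess(w)|=8:

[(1, 9, 0), (2, 5, 0), (5, 7, 2), (6, 5, 1), (8, 11, 7), (9, 4, 1), (10, 1, 0), (10, 3, 1)]


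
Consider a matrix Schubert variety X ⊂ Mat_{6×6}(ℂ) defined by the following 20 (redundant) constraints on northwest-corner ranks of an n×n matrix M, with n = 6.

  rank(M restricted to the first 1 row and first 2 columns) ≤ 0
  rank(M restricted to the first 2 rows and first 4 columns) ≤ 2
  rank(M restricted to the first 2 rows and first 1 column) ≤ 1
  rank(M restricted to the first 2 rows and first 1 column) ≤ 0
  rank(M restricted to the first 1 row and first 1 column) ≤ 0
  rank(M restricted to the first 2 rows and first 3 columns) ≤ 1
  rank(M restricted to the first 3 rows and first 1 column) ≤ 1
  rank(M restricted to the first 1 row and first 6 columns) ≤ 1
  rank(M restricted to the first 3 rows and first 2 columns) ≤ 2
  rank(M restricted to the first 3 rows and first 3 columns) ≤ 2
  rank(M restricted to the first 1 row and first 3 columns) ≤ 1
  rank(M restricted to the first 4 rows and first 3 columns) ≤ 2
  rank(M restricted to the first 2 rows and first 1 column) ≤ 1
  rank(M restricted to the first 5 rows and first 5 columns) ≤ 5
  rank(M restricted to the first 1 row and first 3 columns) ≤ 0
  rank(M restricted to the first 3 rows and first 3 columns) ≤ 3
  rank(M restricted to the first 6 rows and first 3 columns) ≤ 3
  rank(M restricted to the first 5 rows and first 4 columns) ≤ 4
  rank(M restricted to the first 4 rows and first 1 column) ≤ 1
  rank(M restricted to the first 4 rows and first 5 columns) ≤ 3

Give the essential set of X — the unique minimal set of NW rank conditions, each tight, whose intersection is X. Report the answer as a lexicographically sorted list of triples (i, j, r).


Rank table r_w(6×6) implied by the 20 constraints:

  0 | 0 | 0 | 1 | 1 | 1
  0 | 1 | 1 | 2 | 2 | 2
  1 | 2 | 2 | 3 | 3 | 3
  1 | 2 | 2 | 3 | 3 | 4
  1 | 2 | 3 | 4 | 4 | 5
  1 | 2 | 3 | 4 | 5 | 6

reading off 1-entries of Δ²R: w = (4, 2, 1, 6, 3, 5).

Fulton essential set (4 of the 6 Rothe cells):

[(1, 3, 0), (2, 1, 0), (4, 3, 2), (4, 5, 3)]


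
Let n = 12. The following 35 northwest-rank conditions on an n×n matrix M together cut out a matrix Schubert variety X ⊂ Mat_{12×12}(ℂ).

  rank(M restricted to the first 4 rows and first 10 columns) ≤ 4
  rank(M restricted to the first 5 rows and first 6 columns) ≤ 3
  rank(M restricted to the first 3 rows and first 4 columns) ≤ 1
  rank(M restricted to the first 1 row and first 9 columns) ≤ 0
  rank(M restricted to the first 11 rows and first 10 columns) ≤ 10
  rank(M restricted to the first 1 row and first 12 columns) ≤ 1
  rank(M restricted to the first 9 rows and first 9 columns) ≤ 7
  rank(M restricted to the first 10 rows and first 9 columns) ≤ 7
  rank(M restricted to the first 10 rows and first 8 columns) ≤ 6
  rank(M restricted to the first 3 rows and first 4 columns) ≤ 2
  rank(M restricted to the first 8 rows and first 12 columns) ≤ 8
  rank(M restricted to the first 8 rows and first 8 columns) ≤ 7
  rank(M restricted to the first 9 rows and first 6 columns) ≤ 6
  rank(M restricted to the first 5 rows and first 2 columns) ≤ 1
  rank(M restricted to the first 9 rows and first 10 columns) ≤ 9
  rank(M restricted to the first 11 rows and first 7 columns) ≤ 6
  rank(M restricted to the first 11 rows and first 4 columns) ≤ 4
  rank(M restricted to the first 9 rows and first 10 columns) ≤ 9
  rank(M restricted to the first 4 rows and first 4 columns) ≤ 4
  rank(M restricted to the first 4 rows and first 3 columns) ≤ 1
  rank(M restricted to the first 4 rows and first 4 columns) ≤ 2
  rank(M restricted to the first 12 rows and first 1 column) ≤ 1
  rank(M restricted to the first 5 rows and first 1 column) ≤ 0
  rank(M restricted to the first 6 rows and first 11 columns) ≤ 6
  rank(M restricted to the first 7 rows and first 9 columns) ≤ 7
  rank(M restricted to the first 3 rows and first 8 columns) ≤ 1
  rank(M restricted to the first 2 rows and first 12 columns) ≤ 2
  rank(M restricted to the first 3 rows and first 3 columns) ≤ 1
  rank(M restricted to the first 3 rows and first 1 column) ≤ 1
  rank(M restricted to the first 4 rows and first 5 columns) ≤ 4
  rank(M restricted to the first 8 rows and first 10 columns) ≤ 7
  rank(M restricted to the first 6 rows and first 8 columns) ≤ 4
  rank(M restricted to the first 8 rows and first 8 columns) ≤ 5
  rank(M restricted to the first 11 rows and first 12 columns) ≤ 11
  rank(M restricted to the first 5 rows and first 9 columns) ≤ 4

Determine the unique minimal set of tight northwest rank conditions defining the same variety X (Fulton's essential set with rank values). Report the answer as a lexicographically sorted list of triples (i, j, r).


Propagating the 35 rank bounds to every northwest block:

  R[1]: 0 0 0 0 0 0 0 0 0 1 1 1
  R[2]: 0 1 1 1 1 1 1 1 1 2 2 2
  R[3]: 0 1 1 1 1 1 1 1 2 3 3 3
  R[4]: 0 1 1 2 2 2 2 2 3 4 4 4
  R[5]: 0 1 2 3 3 3 3 3 4 5 5 5
  R[6]: 1 2 3 4 4 4 4 4 5 6 6 6
  R[7]: 1 2 3 4 5 5 5 5 6 7 7 7
  R[8]: 1 2 3 4 5 5 5 5 6 7 8 8
  R[9]: 1 2 3 4 5 6 6 6 7 8 9 9
  R[10]: 1 2 3 4 5 6 6 6 7 8 9 10
  R[11]: 1 2 3 4 5 6 6 7 8 9 10 11
  R[12]: 1 2 3 4 5 6 7 8 9 10 11 12

giving w = (10, 2, 9, 4, 3, 1, 5, 11, 6, 12, 8, 7) via Δ²R.

ℓ(w)=26; the 7 essential cells (i,j,r):

[(1, 9, 0), (3, 8, 1), (4, 3, 1), (5, 1, 0), (8, 8, 5), (10, 8, 6), (11, 7, 6)]


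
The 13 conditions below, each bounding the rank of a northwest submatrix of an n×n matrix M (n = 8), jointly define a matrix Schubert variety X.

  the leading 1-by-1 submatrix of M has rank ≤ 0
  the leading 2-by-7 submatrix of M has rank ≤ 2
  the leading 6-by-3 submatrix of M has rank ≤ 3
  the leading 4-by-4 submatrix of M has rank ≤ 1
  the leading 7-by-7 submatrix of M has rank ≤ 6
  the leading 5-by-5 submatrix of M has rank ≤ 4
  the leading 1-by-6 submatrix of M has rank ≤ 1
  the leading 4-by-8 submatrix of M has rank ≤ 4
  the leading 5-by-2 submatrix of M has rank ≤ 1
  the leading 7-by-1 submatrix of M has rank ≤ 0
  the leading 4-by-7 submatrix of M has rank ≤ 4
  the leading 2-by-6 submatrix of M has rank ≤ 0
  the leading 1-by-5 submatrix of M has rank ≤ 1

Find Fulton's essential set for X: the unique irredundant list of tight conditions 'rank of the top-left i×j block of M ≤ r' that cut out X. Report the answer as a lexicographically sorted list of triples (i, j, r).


Recovering R(i,j) via the rank-extension bound from the 13 conditions:

  0 | 0 | 0 | 0 | 0 | 0 | 1 | 1
  0 | 0 | 0 | 0 | 0 | 0 | 1 | 2
  0 | 1 | 1 | 1 | 1 | 1 | 2 | 3
  0 | 1 | 1 | 1 | 2 | 2 | 3 | 4
  0 | 1 | 2 | 2 | 3 | 3 | 4 | 5
  0 | 1 | 2 | 3 | 4 | 4 | 5 | 6
  0 | 1 | 2 | 3 | 4 | 5 | 6 | 7
  1 | 2 | 3 | 4 | 5 | 6 | 7 | 8

the unique w with this rank table is (7, 8, 2, 5, 3, 4, 6, 1).

|D(w)|=19, |Ess(w)|=3:

[(2, 6, 0), (4, 4, 1), (7, 1, 0)]


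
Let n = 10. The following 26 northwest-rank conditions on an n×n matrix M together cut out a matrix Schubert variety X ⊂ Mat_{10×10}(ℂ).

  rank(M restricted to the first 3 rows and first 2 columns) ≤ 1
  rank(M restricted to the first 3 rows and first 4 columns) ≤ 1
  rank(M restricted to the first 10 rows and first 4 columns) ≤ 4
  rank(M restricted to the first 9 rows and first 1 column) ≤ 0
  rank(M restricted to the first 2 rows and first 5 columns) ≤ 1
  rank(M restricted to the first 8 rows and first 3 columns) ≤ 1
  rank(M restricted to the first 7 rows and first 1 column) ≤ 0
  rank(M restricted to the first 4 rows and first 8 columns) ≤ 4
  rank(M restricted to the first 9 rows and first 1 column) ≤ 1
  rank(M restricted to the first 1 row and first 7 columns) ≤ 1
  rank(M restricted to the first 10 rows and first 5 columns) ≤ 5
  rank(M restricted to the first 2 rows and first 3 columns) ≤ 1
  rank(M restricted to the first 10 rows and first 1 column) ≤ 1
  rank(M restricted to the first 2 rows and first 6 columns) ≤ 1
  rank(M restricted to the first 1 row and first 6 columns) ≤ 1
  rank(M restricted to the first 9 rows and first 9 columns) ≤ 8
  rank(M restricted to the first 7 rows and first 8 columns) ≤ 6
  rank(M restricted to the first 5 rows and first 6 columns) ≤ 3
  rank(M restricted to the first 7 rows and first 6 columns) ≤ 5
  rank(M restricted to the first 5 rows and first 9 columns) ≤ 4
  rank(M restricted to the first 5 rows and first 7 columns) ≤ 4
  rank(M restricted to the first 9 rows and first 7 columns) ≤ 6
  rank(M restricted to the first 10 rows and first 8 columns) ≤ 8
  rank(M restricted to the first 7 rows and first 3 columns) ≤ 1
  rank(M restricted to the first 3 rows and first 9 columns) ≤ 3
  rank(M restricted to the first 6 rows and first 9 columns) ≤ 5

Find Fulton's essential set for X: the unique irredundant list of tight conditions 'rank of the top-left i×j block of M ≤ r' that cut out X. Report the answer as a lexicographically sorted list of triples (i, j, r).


Reconstructing r_w from the 26 given conditions:

  R[1]: 0 1 1 1 1 1 1 1 1 1
  R[2]: 0 1 1 1 1 1 2 2 2 2
  R[3]: 0 1 1 1 2 2 3 3 3 3
  R[4]: 0 1 1 2 3 3 4 4 4 4
  R[5]: 0 1 1 2 3 3 4 4 4 5
  R[6]: 0 1 1 2 3 4 5 5 5 6
  R[7]: 0 1 1 2 3 4 5 6 6 7
  R[8]: 0 1 1 2 3 4 5 6 7 8
  R[9]: 0 1 2 3 4 5 6 7 8 9
  R[10]: 1 2 3 4 5 6 7 8 9 10

the unique w with this rank table is (2, 7, 5, 4, 10, 6, 8, 9, 3, 1).

Fulton essential set (6 of the 23 Rothe cells):

[(2, 6, 1), (3, 4, 1), (5, 6, 3), (5, 9, 4), (8, 3, 1), (9, 1, 0)]


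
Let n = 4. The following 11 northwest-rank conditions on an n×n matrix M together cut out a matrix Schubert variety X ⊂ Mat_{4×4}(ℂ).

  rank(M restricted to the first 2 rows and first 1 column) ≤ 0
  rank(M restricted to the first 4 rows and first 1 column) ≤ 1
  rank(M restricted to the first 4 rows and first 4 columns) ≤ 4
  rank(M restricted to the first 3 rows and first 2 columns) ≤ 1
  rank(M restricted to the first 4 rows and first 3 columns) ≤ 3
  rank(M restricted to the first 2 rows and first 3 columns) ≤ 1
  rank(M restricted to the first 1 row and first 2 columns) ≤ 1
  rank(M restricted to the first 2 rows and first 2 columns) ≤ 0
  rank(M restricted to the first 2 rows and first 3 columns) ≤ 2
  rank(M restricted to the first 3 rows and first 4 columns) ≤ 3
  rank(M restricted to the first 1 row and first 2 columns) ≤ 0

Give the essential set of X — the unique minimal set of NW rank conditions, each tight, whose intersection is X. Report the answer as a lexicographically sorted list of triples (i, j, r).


Reconstructing r_w from the 11 given conditions:

  i=1: 0, 0, 1, 1
  i=2: 0, 0, 1, 2
  i=3: 1, 1, 2, 3
  i=4: 1, 2, 3, 4

the unique w with this rank table is (3, 4, 1, 2).

1 SE-corner of the 4-cell Rothe diagram gives Ess(w):

[(2, 2, 0)]


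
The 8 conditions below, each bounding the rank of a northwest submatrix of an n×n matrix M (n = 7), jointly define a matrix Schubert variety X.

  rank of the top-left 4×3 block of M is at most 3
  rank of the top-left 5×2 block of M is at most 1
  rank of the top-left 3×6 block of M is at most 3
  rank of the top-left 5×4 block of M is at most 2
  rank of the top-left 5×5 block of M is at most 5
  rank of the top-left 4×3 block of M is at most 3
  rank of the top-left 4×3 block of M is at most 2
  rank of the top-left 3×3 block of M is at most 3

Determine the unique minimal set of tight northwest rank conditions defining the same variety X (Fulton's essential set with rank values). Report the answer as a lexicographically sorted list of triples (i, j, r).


Reconstructing r_w from the 8 given conditions:

  1 | 1 | 1 | 1 | 1 | 1 | 1
  1 | 1 | 2 | 2 | 2 | 2 | 2
  1 | 1 | 2 | 2 | 3 | 3 | 3
  1 | 1 | 2 | 2 | 3 | 4 | 4
  1 | 1 | 2 | 2 | 3 | 4 | 5
  1 | 2 | 3 | 3 | 4 | 5 | 6
  1 | 2 | 3 | 4 | 5 | 6 | 7

reading off 1-entries of Δ²R: w = (1, 3, 5, 6, 7, 2, 4).

ℓ(w)=7; the 2 essential cells (i,j,r):

[(5, 2, 1), (5, 4, 2)]


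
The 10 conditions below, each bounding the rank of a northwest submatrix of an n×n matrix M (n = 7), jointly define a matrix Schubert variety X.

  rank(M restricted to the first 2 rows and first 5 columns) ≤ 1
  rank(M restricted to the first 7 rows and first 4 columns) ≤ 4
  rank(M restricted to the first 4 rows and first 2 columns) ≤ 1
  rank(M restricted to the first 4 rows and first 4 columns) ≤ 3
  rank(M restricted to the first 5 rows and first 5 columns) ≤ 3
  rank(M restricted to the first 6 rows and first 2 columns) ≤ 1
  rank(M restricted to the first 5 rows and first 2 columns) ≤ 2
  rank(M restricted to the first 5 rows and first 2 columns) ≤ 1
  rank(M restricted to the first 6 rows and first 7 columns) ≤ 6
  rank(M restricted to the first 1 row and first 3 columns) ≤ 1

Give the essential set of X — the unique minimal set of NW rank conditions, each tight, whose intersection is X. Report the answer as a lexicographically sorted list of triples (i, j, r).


Reconstructing r_w from the 10 given conditions:

  R[1]: 1 | 1 | 1 | 1 | 1 | 1 | 1
  R[2]: 1 | 1 | 1 | 1 | 1 | 2 | 2
  R[3]: 1 | 1 | 2 | 2 | 2 | 3 | 3
  R[4]: 1 | 1 | 2 | 3 | 3 | 4 | 4
  R[5]: 1 | 1 | 2 | 3 | 3 | 4 | 5
  R[6]: 1 | 1 | 2 | 3 | 4 | 5 | 6
  R[7]: 1 | 2 | 3 | 4 | 5 | 6 | 7

the unique w with this rank table is (1, 6, 3, 4, 7, 5, 2).

3 SE-corners of the 9-cell Rothe diagram give Ess(w):

[(2, 5, 1), (5, 5, 3), (6, 2, 1)]


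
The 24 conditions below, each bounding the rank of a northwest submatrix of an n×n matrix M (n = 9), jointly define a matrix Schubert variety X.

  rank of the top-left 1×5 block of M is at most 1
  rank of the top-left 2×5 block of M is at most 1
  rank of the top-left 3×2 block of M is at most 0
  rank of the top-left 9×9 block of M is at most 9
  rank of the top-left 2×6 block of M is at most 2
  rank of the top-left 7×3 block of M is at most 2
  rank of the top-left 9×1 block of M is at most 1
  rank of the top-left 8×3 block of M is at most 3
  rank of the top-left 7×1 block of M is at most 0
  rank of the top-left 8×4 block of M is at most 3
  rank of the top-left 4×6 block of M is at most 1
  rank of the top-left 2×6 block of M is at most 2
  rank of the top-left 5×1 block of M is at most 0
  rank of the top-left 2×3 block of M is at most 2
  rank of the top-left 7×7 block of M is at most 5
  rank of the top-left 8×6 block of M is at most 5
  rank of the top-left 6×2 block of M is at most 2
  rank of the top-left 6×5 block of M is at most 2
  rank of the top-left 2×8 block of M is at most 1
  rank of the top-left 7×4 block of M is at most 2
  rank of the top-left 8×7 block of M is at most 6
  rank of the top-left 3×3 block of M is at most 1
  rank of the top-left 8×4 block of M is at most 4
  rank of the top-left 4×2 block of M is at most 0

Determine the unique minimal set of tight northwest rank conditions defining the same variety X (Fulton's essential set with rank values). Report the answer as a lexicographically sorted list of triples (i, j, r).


Reconstructing r_w from the 24 given conditions:

  0  0  1  1  1  1  1  1  1
  0  0  1  1  1  1  1  1  2
  0  0  1  1  1  1  2  2  3
  0  0  1  1  1  1  2  3  4
  0  1  2  2  2  2  3  4  5
  0  1  2  2  2  3  4  5  6
  0  1  2  2  3  4  5  6  7
  1  2  3  3  4  5  6  7  8
  1  2  3  4  5  6  7  8  9

giving w = (3, 9, 7, 8, 2, 6, 5, 1, 4) via Δ²R.

|D(w)|=25, |Ess(w)|=6:

[(2, 8, 1), (4, 2, 0), (4, 6, 1), (6, 5, 2), (7, 1, 0), (7, 4, 2)]


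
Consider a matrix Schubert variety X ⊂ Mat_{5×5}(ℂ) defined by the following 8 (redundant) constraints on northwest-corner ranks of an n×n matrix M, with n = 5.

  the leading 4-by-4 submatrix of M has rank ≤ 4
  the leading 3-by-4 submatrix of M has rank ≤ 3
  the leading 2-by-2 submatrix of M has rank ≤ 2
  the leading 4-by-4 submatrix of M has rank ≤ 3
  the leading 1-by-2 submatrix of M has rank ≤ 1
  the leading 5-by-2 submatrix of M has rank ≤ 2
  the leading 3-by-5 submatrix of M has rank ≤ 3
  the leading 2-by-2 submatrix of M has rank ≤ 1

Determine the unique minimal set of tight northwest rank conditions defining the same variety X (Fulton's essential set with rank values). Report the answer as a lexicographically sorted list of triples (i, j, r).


The tightest implied rank at each (i,j), from the 8 conditions:

  i=1: 1 1 1 1 1
  i=2: 1 1 2 2 2
  i=3: 1 2 3 3 3
  i=4: 1 2 3 3 4
  i=5: 1 2 3 4 5

the unique w with this rank table is (1, 3, 2, 5, 4).

D(w) has 2 cells with 2 SE-corners; essential set:

[(2, 2, 1), (4, 4, 3)]


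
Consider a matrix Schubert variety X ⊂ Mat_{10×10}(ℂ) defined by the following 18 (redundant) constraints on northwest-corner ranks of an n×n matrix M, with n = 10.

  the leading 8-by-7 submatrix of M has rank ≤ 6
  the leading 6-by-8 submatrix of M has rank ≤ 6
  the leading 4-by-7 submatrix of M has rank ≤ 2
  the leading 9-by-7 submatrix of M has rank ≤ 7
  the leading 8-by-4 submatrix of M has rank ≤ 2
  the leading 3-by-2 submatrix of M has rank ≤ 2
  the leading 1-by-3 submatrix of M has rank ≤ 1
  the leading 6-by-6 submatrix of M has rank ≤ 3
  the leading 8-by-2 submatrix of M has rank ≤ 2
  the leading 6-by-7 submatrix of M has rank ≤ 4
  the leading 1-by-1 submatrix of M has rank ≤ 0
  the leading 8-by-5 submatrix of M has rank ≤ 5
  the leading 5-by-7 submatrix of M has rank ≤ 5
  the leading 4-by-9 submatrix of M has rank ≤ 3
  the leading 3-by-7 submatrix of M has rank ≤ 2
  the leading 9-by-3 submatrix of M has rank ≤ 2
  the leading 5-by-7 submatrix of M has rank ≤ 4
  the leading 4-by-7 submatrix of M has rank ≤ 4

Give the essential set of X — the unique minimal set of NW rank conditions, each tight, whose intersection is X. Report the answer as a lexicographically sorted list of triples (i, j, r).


Rank table r_w(10×10) implied by the 18 constraints:

  row 1: 0 1 1 1 1 1 1 1 1 1
  row 2: 1 2 2 2 2 2 2 2 2 2
  row 3: 1 2 2 2 2 2 2 3 3 3
  row 4: 1 2 2 2 2 2 2 3 3 4
  row 5: 1 2 2 2 3 3 3 4 4 5
  row 6: 1 2 2 2 3 3 4 5 5 6
  row 7: 1 2 2 2 3 4 5 6 6 7
  row 8: 1 2 2 2 3 4 5 6 7 8
  row 9: 1 2 2 3 4 5 6 7 8 9
  row 10: 1 2 3 4 5 6 7 8 9 10

so w = (2, 1, 8, 10, 5, 7, 6, 9, 4, 3).

D(w) has 22 cells with 6 SE-corners; essential set:

[(1, 1, 0), (4, 7, 2), (4, 9, 3), (6, 6, 3), (8, 4, 2), (9, 3, 2)]


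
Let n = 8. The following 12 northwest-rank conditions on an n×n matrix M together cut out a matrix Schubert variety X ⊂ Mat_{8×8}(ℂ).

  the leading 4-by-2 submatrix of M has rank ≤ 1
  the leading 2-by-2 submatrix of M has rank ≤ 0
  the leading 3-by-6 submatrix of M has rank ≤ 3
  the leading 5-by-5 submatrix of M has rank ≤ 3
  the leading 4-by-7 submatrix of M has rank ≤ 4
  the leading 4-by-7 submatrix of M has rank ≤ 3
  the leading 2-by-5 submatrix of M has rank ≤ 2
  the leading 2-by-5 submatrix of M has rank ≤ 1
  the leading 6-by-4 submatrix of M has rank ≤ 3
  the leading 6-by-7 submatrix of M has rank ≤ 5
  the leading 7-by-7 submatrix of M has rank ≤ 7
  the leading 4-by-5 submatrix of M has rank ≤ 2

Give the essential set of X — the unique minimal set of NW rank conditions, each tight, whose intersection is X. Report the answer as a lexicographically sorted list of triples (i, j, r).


Reconstructing r_w from the 12 given conditions:

  i=1: 0  0  1  1  1  1  1  1
  i=2: 0  0  1  1  1  2  2  2
  i=3: 1  1  2  2  2  3  3  3
  i=4: 1  1  2  2  2  3  3  4
  i=5: 1  2  3  3  3  4  4  5
  i=6: 1  2  3  3  4  5  5  6
  i=7: 1  2  3  4  5  6  6  7
  i=8: 1  2  3  4  5  6  7  8

giving w = (3, 6, 1, 8, 2, 5, 4, 7) via Δ²R.

Fulton essential set (6 of the 11 Rothe cells):

[(2, 2, 0), (2, 5, 1), (4, 2, 1), (4, 5, 2), (4, 7, 3), (6, 4, 3)]


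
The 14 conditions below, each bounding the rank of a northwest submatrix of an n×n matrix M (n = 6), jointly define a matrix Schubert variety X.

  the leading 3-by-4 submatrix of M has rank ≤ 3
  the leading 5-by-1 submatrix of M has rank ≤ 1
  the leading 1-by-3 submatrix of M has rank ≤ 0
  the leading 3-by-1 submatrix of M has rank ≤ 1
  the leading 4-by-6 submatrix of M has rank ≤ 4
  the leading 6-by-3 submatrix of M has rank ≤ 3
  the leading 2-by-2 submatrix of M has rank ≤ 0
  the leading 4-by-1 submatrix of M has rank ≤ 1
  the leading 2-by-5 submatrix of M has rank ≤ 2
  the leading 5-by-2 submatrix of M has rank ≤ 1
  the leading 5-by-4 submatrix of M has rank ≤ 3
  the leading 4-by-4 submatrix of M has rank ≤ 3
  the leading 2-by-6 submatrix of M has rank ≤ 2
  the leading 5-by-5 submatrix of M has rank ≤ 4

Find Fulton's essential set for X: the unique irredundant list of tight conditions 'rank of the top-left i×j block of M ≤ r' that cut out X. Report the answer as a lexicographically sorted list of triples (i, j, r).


Computing R[i][j] = min implied NW-rank bound (n=6, 14 conditions):

  0  0  0  1  1  1
  0  0  1  2  2  2
  1  1  2  3  3  3
  1  1  2  3  4  4
  1  1  2  3  4  5
  1  2  3  4  5  6

the unique w with this rank table is (4, 3, 1, 5, 6, 2).

D(w) has 7 cells with 3 SE-corners; essential set:

[(1, 3, 0), (2, 2, 0), (5, 2, 1)]


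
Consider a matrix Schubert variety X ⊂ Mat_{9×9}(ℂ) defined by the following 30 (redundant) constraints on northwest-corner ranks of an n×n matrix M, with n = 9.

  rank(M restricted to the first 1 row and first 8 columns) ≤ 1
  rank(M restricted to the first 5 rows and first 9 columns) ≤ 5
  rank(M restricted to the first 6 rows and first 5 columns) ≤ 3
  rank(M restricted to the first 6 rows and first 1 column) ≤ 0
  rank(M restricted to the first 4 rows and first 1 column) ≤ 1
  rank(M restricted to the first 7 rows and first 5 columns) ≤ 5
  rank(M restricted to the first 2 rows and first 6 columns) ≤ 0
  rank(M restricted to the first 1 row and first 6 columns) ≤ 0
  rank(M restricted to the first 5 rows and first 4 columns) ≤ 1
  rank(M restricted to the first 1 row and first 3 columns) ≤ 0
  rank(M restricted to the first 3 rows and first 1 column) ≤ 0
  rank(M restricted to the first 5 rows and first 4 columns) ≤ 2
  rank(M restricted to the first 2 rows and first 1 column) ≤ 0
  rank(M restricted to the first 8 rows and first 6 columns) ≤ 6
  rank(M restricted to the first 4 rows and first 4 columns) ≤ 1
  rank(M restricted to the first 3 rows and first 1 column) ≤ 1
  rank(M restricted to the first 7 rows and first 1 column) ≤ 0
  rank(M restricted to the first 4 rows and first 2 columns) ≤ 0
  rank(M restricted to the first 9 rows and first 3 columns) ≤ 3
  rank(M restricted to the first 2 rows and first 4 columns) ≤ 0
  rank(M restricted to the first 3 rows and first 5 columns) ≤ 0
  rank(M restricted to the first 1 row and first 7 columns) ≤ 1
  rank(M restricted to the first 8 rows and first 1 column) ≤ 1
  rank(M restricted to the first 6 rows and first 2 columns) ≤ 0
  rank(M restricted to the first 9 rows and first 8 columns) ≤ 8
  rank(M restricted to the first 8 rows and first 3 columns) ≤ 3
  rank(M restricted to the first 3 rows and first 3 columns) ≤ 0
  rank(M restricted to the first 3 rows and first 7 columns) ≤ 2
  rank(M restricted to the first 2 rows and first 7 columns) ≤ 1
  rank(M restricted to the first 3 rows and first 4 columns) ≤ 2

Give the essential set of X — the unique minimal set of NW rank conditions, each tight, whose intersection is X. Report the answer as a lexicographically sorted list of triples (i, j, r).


Propagating the 30 rank bounds to every northwest block:

  i=1: 0, 0, 0, 0, 0, 0, 1, 1, 1
  i=2: 0, 0, 0, 0, 0, 0, 1, 2, 2
  i=3: 0, 0, 0, 0, 0, 1, 2, 3, 3
  i=4: 0, 0, 1, 1, 1, 2, 3, 4, 4
  i=5: 0, 0, 1, 1, 2, 3, 4, 5, 5
  i=6: 0, 0, 1, 2, 3, 4, 5, 6, 6
  i=7: 0, 1, 2, 3, 4, 5, 6, 7, 7
  i=8: 1, 2, 3, 4, 5, 6, 7, 8, 8
  i=9: 1, 2, 3, 4, 5, 6, 7, 8, 9

second differences of R give the permutation w = (7, 8, 6, 3, 5, 4, 2, 1, 9).

Fulton essential set (5 of the 25 Rothe cells):

[(2, 6, 0), (3, 5, 0), (5, 4, 1), (6, 2, 0), (7, 1, 0)]


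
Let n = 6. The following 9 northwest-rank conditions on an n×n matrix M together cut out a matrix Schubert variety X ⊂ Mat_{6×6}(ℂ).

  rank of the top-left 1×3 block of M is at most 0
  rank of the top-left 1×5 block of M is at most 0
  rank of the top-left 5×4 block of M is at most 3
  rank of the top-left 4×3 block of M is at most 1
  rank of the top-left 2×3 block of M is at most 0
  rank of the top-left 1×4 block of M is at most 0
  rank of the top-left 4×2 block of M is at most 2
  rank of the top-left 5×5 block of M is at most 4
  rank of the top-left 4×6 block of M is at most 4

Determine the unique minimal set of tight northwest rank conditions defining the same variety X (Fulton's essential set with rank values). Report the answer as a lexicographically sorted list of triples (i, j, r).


The tightest implied rank at each (i,j), from the 9 conditions:

  row 1: 0, 0, 0, 0, 0, 1
  row 2: 0, 0, 0, 1, 1, 2
  row 3: 1, 1, 1, 2, 2, 3
  row 4: 1, 1, 1, 2, 3, 4
  row 5: 1, 2, 2, 3, 4, 5
  row 6: 1, 2, 3, 4, 5, 6

giving w = (6, 4, 1, 5, 2, 3) via Δ²R.

Rothe diagram D(w) (10 cells), 3 SE-corners (essential conditions):

[(1, 5, 0), (2, 3, 0), (4, 3, 1)]


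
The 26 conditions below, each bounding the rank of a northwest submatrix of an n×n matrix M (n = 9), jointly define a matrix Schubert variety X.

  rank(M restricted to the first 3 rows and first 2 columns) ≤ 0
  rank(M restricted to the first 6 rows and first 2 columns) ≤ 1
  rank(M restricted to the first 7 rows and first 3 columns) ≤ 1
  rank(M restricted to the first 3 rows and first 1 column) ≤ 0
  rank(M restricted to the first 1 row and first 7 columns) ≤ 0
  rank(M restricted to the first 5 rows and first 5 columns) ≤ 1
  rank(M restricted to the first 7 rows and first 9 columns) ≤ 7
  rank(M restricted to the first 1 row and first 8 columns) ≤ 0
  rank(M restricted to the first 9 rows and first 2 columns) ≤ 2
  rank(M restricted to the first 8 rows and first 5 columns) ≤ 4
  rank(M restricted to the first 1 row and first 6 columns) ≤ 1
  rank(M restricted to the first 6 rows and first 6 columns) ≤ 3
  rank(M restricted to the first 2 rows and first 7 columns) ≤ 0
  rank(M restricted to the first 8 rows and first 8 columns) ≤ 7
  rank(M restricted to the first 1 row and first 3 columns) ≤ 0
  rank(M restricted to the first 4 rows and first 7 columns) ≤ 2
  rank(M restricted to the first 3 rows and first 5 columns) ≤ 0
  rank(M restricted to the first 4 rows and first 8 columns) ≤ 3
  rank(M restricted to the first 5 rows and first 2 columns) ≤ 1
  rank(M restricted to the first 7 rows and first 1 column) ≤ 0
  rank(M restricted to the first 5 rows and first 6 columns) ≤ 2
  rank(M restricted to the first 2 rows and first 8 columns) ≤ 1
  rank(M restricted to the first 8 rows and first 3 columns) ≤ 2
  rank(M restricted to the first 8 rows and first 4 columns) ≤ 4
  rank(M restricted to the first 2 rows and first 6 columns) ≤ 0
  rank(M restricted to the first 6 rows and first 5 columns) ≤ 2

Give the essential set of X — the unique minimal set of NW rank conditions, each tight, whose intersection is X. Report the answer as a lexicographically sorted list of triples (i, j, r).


The tightest implied rank at each (i,j), from the 26 conditions:

  R[1]: 0 | 0 | 0 | 0 | 0 | 0 | 0 | 0 | 1
  R[2]: 0 | 0 | 0 | 0 | 0 | 0 | 0 | 1 | 2
  R[3]: 0 | 0 | 0 | 0 | 0 | 1 | 1 | 2 | 3
  R[4]: 0 | 1 | 1 | 1 | 1 | 2 | 2 | 3 | 4
  R[5]: 0 | 1 | 1 | 1 | 1 | 2 | 3 | 4 | 5
  R[6]: 0 | 1 | 1 | 2 | 2 | 3 | 4 | 5 | 6
  R[7]: 0 | 1 | 1 | 2 | 3 | 4 | 5 | 6 | 7
  R[8]: 1 | 2 | 2 | 3 | 4 | 5 | 6 | 7 | 8
  R[9]: 1 | 2 | 3 | 4 | 5 | 6 | 7 | 8 | 9

so w = (9, 8, 6, 2, 7, 4, 5, 1, 3).

D(w) has 29 cells with 6 SE-corners; essential set:

[(1, 8, 0), (2, 7, 0), (3, 5, 0), (5, 5, 1), (7, 1, 0), (7, 3, 1)]


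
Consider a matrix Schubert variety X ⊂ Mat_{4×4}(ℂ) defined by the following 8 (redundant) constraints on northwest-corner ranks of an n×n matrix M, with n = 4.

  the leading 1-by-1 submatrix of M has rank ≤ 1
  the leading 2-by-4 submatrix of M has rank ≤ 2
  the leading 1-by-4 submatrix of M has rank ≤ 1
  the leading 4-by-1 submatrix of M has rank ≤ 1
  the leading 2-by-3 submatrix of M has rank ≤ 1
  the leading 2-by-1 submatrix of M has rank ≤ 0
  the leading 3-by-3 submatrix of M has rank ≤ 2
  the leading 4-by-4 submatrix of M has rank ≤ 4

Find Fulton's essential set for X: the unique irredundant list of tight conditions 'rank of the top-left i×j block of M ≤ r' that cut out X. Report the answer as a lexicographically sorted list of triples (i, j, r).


Rank table r_w(4×4) implied by the 8 constraints:

  0 1 1 1
  0 1 1 2
  1 2 2 3
  1 2 3 4

the unique w with this rank table is (2, 4, 1, 3).

D(w) has 3 cells with 2 SE-corners; essential set:

[(2, 1, 0), (2, 3, 1)]


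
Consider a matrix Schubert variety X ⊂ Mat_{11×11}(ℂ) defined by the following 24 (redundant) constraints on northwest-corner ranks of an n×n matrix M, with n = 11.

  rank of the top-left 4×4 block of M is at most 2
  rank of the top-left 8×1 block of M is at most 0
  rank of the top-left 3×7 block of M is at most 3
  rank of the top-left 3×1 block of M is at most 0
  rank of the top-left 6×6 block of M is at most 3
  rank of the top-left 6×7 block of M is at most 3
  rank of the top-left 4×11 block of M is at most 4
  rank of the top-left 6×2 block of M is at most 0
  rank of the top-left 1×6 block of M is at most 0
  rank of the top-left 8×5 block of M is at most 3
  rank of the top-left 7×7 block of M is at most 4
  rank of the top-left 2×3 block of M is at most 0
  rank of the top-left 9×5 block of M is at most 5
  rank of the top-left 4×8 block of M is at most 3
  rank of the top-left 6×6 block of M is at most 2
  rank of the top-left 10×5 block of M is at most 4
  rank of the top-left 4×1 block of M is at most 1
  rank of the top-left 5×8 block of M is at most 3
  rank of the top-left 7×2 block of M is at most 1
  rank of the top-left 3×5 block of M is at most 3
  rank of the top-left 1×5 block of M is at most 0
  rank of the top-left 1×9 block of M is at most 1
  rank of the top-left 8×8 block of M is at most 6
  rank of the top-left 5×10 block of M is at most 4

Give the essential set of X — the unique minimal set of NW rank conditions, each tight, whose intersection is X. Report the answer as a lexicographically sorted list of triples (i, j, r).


Rank table r_w(11×11) implied by the 24 constraints:

  R[1]: 0  0  0  0  0  0  1  1  1  1  1
  R[2]: 0  0  0  1  1  1  2  2  2  2  2
  R[3]: 0  0  1  2  2  2  3  3  3  3  3
  R[4]: 0  0  1  2  2  2  3  3  4  4  4
  R[5]: 0  0  1  2  2  2  3  3  4  4  5
  R[6]: 0  0  1  2  2  2  3  4  5  5  6
  R[7]: 0  1  2  3  3  3  4  5  6  6  7
  R[8]: 0  1  2  3  3  4  5  6  7  7  8
  R[9]: 1  2  3  4  4  5  6  7  8  8  9
  R[10]: 1  2  3  4  4  5  6  7  8  9  10
  R[11]: 1  2  3  4  5  6  7  8  9  10  11

reading off 1-entries of Δ²R: w = (7, 4, 3, 9, 11, 8, 2, 6, 1, 10, 5).

ℓ(w)=30; the 9 essential cells (i,j,r):

[(1, 6, 0), (2, 3, 0), (5, 8, 3), (5, 10, 4), (6, 2, 0), (6, 6, 2), (8, 1, 0), (8, 5, 3), (10, 5, 4)]
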